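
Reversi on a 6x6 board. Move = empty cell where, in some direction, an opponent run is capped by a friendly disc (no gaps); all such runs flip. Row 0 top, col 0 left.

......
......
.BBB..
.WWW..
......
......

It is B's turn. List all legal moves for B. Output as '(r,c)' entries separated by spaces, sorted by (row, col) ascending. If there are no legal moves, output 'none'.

Answer: (4,0) (4,1) (4,2) (4,3) (4,4)

Derivation:
(2,0): no bracket -> illegal
(2,4): no bracket -> illegal
(3,0): no bracket -> illegal
(3,4): no bracket -> illegal
(4,0): flips 1 -> legal
(4,1): flips 2 -> legal
(4,2): flips 1 -> legal
(4,3): flips 2 -> legal
(4,4): flips 1 -> legal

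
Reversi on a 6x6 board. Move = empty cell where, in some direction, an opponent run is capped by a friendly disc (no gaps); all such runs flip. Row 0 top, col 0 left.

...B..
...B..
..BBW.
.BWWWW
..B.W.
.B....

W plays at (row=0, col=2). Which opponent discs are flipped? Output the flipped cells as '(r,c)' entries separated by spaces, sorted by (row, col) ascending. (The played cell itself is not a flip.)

Dir NW: edge -> no flip
Dir N: edge -> no flip
Dir NE: edge -> no flip
Dir W: first cell '.' (not opp) -> no flip
Dir E: opp run (0,3), next='.' -> no flip
Dir SW: first cell '.' (not opp) -> no flip
Dir S: first cell '.' (not opp) -> no flip
Dir SE: opp run (1,3) capped by W -> flip

Answer: (1,3)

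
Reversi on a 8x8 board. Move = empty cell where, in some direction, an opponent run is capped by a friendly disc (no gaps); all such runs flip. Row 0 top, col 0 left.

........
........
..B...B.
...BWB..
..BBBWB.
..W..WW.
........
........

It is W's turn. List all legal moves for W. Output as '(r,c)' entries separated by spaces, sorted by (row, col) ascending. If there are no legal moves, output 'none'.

Answer: (1,1) (2,5) (3,2) (3,6) (3,7) (4,1) (4,7) (5,4)

Derivation:
(1,1): flips 3 -> legal
(1,2): no bracket -> illegal
(1,3): no bracket -> illegal
(1,5): no bracket -> illegal
(1,6): no bracket -> illegal
(1,7): no bracket -> illegal
(2,1): no bracket -> illegal
(2,3): no bracket -> illegal
(2,4): no bracket -> illegal
(2,5): flips 1 -> legal
(2,7): no bracket -> illegal
(3,1): no bracket -> illegal
(3,2): flips 2 -> legal
(3,6): flips 2 -> legal
(3,7): flips 1 -> legal
(4,1): flips 3 -> legal
(4,7): flips 1 -> legal
(5,1): no bracket -> illegal
(5,3): no bracket -> illegal
(5,4): flips 1 -> legal
(5,7): no bracket -> illegal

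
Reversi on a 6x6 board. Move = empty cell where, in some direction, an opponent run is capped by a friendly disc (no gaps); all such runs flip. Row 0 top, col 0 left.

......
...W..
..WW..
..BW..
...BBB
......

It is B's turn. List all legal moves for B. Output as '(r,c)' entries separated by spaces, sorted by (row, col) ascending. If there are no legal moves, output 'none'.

(0,2): no bracket -> illegal
(0,3): flips 3 -> legal
(0,4): no bracket -> illegal
(1,1): flips 2 -> legal
(1,2): flips 1 -> legal
(1,4): flips 1 -> legal
(2,1): no bracket -> illegal
(2,4): no bracket -> illegal
(3,1): no bracket -> illegal
(3,4): flips 1 -> legal
(4,2): no bracket -> illegal

Answer: (0,3) (1,1) (1,2) (1,4) (3,4)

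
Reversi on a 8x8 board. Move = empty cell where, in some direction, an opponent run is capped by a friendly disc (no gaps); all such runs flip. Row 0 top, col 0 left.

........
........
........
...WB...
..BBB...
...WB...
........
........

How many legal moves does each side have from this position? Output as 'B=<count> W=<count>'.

Answer: B=8 W=4

Derivation:
-- B to move --
(2,2): flips 1 -> legal
(2,3): flips 1 -> legal
(2,4): flips 1 -> legal
(3,2): flips 1 -> legal
(5,2): flips 1 -> legal
(6,2): flips 1 -> legal
(6,3): flips 1 -> legal
(6,4): flips 1 -> legal
B mobility = 8
-- W to move --
(2,3): no bracket -> illegal
(2,4): no bracket -> illegal
(2,5): no bracket -> illegal
(3,1): flips 1 -> legal
(3,2): no bracket -> illegal
(3,5): flips 2 -> legal
(4,1): no bracket -> illegal
(4,5): no bracket -> illegal
(5,1): flips 1 -> legal
(5,2): no bracket -> illegal
(5,5): flips 2 -> legal
(6,3): no bracket -> illegal
(6,4): no bracket -> illegal
(6,5): no bracket -> illegal
W mobility = 4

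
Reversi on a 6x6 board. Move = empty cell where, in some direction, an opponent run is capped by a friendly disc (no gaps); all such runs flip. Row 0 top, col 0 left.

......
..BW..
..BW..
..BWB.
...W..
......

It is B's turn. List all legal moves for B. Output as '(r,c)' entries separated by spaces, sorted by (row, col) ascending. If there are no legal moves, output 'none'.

(0,2): no bracket -> illegal
(0,3): no bracket -> illegal
(0,4): flips 1 -> legal
(1,4): flips 2 -> legal
(2,4): flips 1 -> legal
(4,2): no bracket -> illegal
(4,4): flips 1 -> legal
(5,2): flips 1 -> legal
(5,3): no bracket -> illegal
(5,4): flips 1 -> legal

Answer: (0,4) (1,4) (2,4) (4,4) (5,2) (5,4)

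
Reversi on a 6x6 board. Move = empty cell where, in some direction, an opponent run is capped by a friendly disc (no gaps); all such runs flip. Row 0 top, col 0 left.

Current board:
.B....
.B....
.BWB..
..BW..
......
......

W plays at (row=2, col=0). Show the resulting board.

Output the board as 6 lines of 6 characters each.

Place W at (2,0); scan 8 dirs for brackets.
Dir NW: edge -> no flip
Dir N: first cell '.' (not opp) -> no flip
Dir NE: opp run (1,1), next='.' -> no flip
Dir W: edge -> no flip
Dir E: opp run (2,1) capped by W -> flip
Dir SW: edge -> no flip
Dir S: first cell '.' (not opp) -> no flip
Dir SE: first cell '.' (not opp) -> no flip
All flips: (2,1)

Answer: .B....
.B....
WWWB..
..BW..
......
......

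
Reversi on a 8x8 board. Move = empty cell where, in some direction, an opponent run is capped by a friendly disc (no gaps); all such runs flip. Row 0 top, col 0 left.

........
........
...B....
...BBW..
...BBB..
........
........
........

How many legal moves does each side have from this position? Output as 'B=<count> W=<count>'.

-- B to move --
(2,4): no bracket -> illegal
(2,5): flips 1 -> legal
(2,6): flips 1 -> legal
(3,6): flips 1 -> legal
(4,6): no bracket -> illegal
B mobility = 3
-- W to move --
(1,2): no bracket -> illegal
(1,3): no bracket -> illegal
(1,4): no bracket -> illegal
(2,2): no bracket -> illegal
(2,4): no bracket -> illegal
(2,5): no bracket -> illegal
(3,2): flips 2 -> legal
(3,6): no bracket -> illegal
(4,2): no bracket -> illegal
(4,6): no bracket -> illegal
(5,2): no bracket -> illegal
(5,3): flips 1 -> legal
(5,4): no bracket -> illegal
(5,5): flips 1 -> legal
(5,6): no bracket -> illegal
W mobility = 3

Answer: B=3 W=3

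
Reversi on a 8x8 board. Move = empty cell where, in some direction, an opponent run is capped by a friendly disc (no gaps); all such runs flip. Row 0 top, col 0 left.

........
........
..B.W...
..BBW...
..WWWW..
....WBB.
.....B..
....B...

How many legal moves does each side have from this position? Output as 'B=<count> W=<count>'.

-- B to move --
(1,3): no bracket -> illegal
(1,4): no bracket -> illegal
(1,5): flips 1 -> legal
(2,3): flips 2 -> legal
(2,5): no bracket -> illegal
(3,1): no bracket -> illegal
(3,5): flips 2 -> legal
(3,6): no bracket -> illegal
(4,1): no bracket -> illegal
(4,6): no bracket -> illegal
(5,1): flips 1 -> legal
(5,2): flips 1 -> legal
(5,3): flips 2 -> legal
(6,3): no bracket -> illegal
(6,4): no bracket -> illegal
B mobility = 6
-- W to move --
(1,1): flips 2 -> legal
(1,2): flips 2 -> legal
(1,3): no bracket -> illegal
(2,1): flips 1 -> legal
(2,3): flips 1 -> legal
(3,1): flips 2 -> legal
(4,1): no bracket -> illegal
(4,6): no bracket -> illegal
(4,7): no bracket -> illegal
(5,7): flips 2 -> legal
(6,3): no bracket -> illegal
(6,4): no bracket -> illegal
(6,6): flips 1 -> legal
(6,7): flips 1 -> legal
(7,3): no bracket -> illegal
(7,5): flips 2 -> legal
(7,6): flips 1 -> legal
W mobility = 10

Answer: B=6 W=10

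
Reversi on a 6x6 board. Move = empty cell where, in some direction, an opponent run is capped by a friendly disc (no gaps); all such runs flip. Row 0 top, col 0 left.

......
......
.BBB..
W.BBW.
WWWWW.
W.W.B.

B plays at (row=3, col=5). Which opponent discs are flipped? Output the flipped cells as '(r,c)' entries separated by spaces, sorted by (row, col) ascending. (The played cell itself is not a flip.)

Dir NW: first cell '.' (not opp) -> no flip
Dir N: first cell '.' (not opp) -> no flip
Dir NE: edge -> no flip
Dir W: opp run (3,4) capped by B -> flip
Dir E: edge -> no flip
Dir SW: opp run (4,4), next='.' -> no flip
Dir S: first cell '.' (not opp) -> no flip
Dir SE: edge -> no flip

Answer: (3,4)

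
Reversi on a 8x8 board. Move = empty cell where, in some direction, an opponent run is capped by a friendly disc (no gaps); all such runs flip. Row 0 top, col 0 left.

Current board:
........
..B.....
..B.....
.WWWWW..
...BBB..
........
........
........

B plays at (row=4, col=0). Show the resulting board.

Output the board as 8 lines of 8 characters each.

Answer: ........
..B.....
..B.....
.BWWWW..
B..BBB..
........
........
........

Derivation:
Place B at (4,0); scan 8 dirs for brackets.
Dir NW: edge -> no flip
Dir N: first cell '.' (not opp) -> no flip
Dir NE: opp run (3,1) capped by B -> flip
Dir W: edge -> no flip
Dir E: first cell '.' (not opp) -> no flip
Dir SW: edge -> no flip
Dir S: first cell '.' (not opp) -> no flip
Dir SE: first cell '.' (not opp) -> no flip
All flips: (3,1)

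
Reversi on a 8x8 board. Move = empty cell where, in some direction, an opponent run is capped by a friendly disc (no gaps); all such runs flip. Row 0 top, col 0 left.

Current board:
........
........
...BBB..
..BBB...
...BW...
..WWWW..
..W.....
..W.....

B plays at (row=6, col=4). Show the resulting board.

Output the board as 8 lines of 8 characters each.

Answer: ........
........
...BBB..
..BBB...
...BB...
..WWBW..
..W.B...
..W.....

Derivation:
Place B at (6,4); scan 8 dirs for brackets.
Dir NW: opp run (5,3), next='.' -> no flip
Dir N: opp run (5,4) (4,4) capped by B -> flip
Dir NE: opp run (5,5), next='.' -> no flip
Dir W: first cell '.' (not opp) -> no flip
Dir E: first cell '.' (not opp) -> no flip
Dir SW: first cell '.' (not opp) -> no flip
Dir S: first cell '.' (not opp) -> no flip
Dir SE: first cell '.' (not opp) -> no flip
All flips: (4,4) (5,4)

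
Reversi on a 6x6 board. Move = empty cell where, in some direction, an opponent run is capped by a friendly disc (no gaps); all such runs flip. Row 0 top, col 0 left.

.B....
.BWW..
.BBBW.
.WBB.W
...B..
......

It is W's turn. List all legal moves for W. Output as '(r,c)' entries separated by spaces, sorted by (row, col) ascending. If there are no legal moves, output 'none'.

(0,0): no bracket -> illegal
(0,2): no bracket -> illegal
(1,0): flips 1 -> legal
(1,4): no bracket -> illegal
(2,0): flips 3 -> legal
(3,0): flips 1 -> legal
(3,4): flips 3 -> legal
(4,1): no bracket -> illegal
(4,2): flips 3 -> legal
(4,4): no bracket -> illegal
(5,2): no bracket -> illegal
(5,3): flips 3 -> legal
(5,4): no bracket -> illegal

Answer: (1,0) (2,0) (3,0) (3,4) (4,2) (5,3)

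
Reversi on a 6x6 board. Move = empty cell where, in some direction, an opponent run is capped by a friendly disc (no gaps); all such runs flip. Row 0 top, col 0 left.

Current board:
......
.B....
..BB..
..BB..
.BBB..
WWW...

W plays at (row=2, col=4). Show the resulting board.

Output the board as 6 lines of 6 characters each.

Answer: ......
.B....
..BBW.
..BW..
.BWB..
WWW...

Derivation:
Place W at (2,4); scan 8 dirs for brackets.
Dir NW: first cell '.' (not opp) -> no flip
Dir N: first cell '.' (not opp) -> no flip
Dir NE: first cell '.' (not opp) -> no flip
Dir W: opp run (2,3) (2,2), next='.' -> no flip
Dir E: first cell '.' (not opp) -> no flip
Dir SW: opp run (3,3) (4,2) capped by W -> flip
Dir S: first cell '.' (not opp) -> no flip
Dir SE: first cell '.' (not opp) -> no flip
All flips: (3,3) (4,2)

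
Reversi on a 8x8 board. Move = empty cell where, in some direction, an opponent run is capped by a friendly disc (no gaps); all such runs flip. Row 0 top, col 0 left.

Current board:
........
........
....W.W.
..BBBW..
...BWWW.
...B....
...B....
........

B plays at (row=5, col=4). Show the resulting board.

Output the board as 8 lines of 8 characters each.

Place B at (5,4); scan 8 dirs for brackets.
Dir NW: first cell 'B' (not opp) -> no flip
Dir N: opp run (4,4) capped by B -> flip
Dir NE: opp run (4,5), next='.' -> no flip
Dir W: first cell 'B' (not opp) -> no flip
Dir E: first cell '.' (not opp) -> no flip
Dir SW: first cell 'B' (not opp) -> no flip
Dir S: first cell '.' (not opp) -> no flip
Dir SE: first cell '.' (not opp) -> no flip
All flips: (4,4)

Answer: ........
........
....W.W.
..BBBW..
...BBWW.
...BB...
...B....
........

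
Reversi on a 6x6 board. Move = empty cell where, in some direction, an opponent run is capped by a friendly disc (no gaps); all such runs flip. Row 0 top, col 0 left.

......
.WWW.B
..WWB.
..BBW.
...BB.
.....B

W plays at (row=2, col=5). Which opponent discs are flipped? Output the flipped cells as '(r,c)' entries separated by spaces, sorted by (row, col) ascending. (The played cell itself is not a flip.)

Answer: (2,4)

Derivation:
Dir NW: first cell '.' (not opp) -> no flip
Dir N: opp run (1,5), next='.' -> no flip
Dir NE: edge -> no flip
Dir W: opp run (2,4) capped by W -> flip
Dir E: edge -> no flip
Dir SW: first cell 'W' (not opp) -> no flip
Dir S: first cell '.' (not opp) -> no flip
Dir SE: edge -> no flip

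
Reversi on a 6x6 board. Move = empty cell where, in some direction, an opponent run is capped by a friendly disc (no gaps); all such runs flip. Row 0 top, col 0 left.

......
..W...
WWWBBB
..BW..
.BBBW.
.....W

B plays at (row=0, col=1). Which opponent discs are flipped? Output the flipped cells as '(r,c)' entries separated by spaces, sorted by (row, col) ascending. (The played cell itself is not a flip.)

Answer: (1,2)

Derivation:
Dir NW: edge -> no flip
Dir N: edge -> no flip
Dir NE: edge -> no flip
Dir W: first cell '.' (not opp) -> no flip
Dir E: first cell '.' (not opp) -> no flip
Dir SW: first cell '.' (not opp) -> no flip
Dir S: first cell '.' (not opp) -> no flip
Dir SE: opp run (1,2) capped by B -> flip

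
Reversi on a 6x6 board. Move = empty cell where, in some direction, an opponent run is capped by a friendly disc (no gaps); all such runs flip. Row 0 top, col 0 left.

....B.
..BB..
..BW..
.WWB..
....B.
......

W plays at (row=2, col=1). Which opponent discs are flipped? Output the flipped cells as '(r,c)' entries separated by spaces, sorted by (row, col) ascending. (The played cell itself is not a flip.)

Answer: (2,2)

Derivation:
Dir NW: first cell '.' (not opp) -> no flip
Dir N: first cell '.' (not opp) -> no flip
Dir NE: opp run (1,2), next='.' -> no flip
Dir W: first cell '.' (not opp) -> no flip
Dir E: opp run (2,2) capped by W -> flip
Dir SW: first cell '.' (not opp) -> no flip
Dir S: first cell 'W' (not opp) -> no flip
Dir SE: first cell 'W' (not opp) -> no flip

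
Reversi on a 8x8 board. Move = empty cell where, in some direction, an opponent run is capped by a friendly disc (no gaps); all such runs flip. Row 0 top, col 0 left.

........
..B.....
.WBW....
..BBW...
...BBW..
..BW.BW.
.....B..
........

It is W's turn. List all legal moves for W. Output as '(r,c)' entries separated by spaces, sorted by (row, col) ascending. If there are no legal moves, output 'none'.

(0,1): flips 1 -> legal
(0,2): no bracket -> illegal
(0,3): flips 1 -> legal
(1,1): no bracket -> illegal
(1,3): no bracket -> illegal
(2,4): no bracket -> illegal
(3,1): flips 2 -> legal
(3,5): flips 1 -> legal
(4,1): flips 1 -> legal
(4,2): flips 2 -> legal
(4,6): no bracket -> illegal
(5,1): flips 1 -> legal
(5,4): flips 4 -> legal
(6,1): flips 2 -> legal
(6,2): no bracket -> illegal
(6,3): no bracket -> illegal
(6,4): no bracket -> illegal
(6,6): no bracket -> illegal
(7,4): flips 1 -> legal
(7,5): flips 2 -> legal
(7,6): no bracket -> illegal

Answer: (0,1) (0,3) (3,1) (3,5) (4,1) (4,2) (5,1) (5,4) (6,1) (7,4) (7,5)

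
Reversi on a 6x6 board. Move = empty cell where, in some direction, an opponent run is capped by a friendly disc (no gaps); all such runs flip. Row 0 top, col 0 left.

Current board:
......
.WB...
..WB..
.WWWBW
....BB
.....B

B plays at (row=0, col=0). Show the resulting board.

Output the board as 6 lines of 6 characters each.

Answer: B.....
.BB...
..BB..
.WWBBW
....BB
.....B

Derivation:
Place B at (0,0); scan 8 dirs for brackets.
Dir NW: edge -> no flip
Dir N: edge -> no flip
Dir NE: edge -> no flip
Dir W: edge -> no flip
Dir E: first cell '.' (not opp) -> no flip
Dir SW: edge -> no flip
Dir S: first cell '.' (not opp) -> no flip
Dir SE: opp run (1,1) (2,2) (3,3) capped by B -> flip
All flips: (1,1) (2,2) (3,3)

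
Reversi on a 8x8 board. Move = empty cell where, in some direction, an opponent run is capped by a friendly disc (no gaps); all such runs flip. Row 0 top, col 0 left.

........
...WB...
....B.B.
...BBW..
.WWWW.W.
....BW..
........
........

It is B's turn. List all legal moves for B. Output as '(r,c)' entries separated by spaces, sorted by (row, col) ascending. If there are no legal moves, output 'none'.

Answer: (0,2) (1,2) (3,2) (3,6) (5,1) (5,2) (5,3) (5,6) (5,7) (6,6)

Derivation:
(0,2): flips 1 -> legal
(0,3): no bracket -> illegal
(0,4): no bracket -> illegal
(1,2): flips 1 -> legal
(2,2): no bracket -> illegal
(2,3): no bracket -> illegal
(2,5): no bracket -> illegal
(3,0): no bracket -> illegal
(3,1): no bracket -> illegal
(3,2): flips 1 -> legal
(3,6): flips 1 -> legal
(3,7): no bracket -> illegal
(4,0): no bracket -> illegal
(4,5): no bracket -> illegal
(4,7): no bracket -> illegal
(5,0): no bracket -> illegal
(5,1): flips 1 -> legal
(5,2): flips 1 -> legal
(5,3): flips 3 -> legal
(5,6): flips 1 -> legal
(5,7): flips 2 -> legal
(6,4): no bracket -> illegal
(6,5): no bracket -> illegal
(6,6): flips 2 -> legal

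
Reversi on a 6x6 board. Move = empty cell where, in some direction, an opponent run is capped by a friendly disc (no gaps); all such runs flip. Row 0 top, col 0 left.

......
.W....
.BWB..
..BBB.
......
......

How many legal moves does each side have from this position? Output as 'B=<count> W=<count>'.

Answer: B=3 W=5

Derivation:
-- B to move --
(0,0): flips 2 -> legal
(0,1): flips 1 -> legal
(0,2): no bracket -> illegal
(1,0): no bracket -> illegal
(1,2): flips 1 -> legal
(1,3): no bracket -> illegal
(2,0): no bracket -> illegal
(3,1): no bracket -> illegal
B mobility = 3
-- W to move --
(1,0): no bracket -> illegal
(1,2): no bracket -> illegal
(1,3): no bracket -> illegal
(1,4): no bracket -> illegal
(2,0): flips 1 -> legal
(2,4): flips 1 -> legal
(2,5): no bracket -> illegal
(3,0): no bracket -> illegal
(3,1): flips 1 -> legal
(3,5): no bracket -> illegal
(4,1): no bracket -> illegal
(4,2): flips 1 -> legal
(4,3): no bracket -> illegal
(4,4): flips 1 -> legal
(4,5): no bracket -> illegal
W mobility = 5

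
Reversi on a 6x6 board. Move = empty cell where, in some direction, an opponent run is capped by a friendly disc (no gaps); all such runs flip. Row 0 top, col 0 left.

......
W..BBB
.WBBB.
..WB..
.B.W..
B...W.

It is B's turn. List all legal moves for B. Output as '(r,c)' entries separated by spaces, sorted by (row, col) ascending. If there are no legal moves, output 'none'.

Answer: (2,0) (3,1) (4,2) (5,3)

Derivation:
(0,0): no bracket -> illegal
(0,1): no bracket -> illegal
(1,1): no bracket -> illegal
(1,2): no bracket -> illegal
(2,0): flips 1 -> legal
(3,0): no bracket -> illegal
(3,1): flips 1 -> legal
(3,4): no bracket -> illegal
(4,2): flips 1 -> legal
(4,4): no bracket -> illegal
(4,5): no bracket -> illegal
(5,2): no bracket -> illegal
(5,3): flips 1 -> legal
(5,5): no bracket -> illegal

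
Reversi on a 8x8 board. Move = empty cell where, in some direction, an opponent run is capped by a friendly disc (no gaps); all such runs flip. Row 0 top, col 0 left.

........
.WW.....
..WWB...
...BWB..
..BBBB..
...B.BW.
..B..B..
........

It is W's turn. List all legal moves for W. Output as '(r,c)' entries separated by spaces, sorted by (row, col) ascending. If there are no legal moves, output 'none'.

Answer: (1,4) (2,5) (3,2) (3,6) (5,2) (5,4) (6,3) (6,6) (7,4)

Derivation:
(1,3): no bracket -> illegal
(1,4): flips 1 -> legal
(1,5): no bracket -> illegal
(2,5): flips 1 -> legal
(2,6): no bracket -> illegal
(3,1): no bracket -> illegal
(3,2): flips 1 -> legal
(3,6): flips 1 -> legal
(4,1): no bracket -> illegal
(4,6): no bracket -> illegal
(5,1): no bracket -> illegal
(5,2): flips 1 -> legal
(5,4): flips 2 -> legal
(6,1): no bracket -> illegal
(6,3): flips 3 -> legal
(6,4): no bracket -> illegal
(6,6): flips 3 -> legal
(7,1): no bracket -> illegal
(7,2): no bracket -> illegal
(7,3): no bracket -> illegal
(7,4): flips 1 -> legal
(7,5): no bracket -> illegal
(7,6): no bracket -> illegal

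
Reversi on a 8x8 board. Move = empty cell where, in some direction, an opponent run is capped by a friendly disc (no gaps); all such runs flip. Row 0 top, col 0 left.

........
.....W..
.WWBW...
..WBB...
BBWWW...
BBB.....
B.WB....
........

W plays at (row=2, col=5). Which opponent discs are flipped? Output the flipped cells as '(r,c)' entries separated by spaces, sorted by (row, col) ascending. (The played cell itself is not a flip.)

Dir NW: first cell '.' (not opp) -> no flip
Dir N: first cell 'W' (not opp) -> no flip
Dir NE: first cell '.' (not opp) -> no flip
Dir W: first cell 'W' (not opp) -> no flip
Dir E: first cell '.' (not opp) -> no flip
Dir SW: opp run (3,4) capped by W -> flip
Dir S: first cell '.' (not opp) -> no flip
Dir SE: first cell '.' (not opp) -> no flip

Answer: (3,4)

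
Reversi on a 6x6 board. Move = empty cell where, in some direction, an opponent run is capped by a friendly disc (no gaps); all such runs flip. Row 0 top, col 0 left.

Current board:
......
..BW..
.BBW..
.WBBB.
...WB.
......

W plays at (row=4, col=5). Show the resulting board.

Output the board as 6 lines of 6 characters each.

Place W at (4,5); scan 8 dirs for brackets.
Dir NW: opp run (3,4) capped by W -> flip
Dir N: first cell '.' (not opp) -> no flip
Dir NE: edge -> no flip
Dir W: opp run (4,4) capped by W -> flip
Dir E: edge -> no flip
Dir SW: first cell '.' (not opp) -> no flip
Dir S: first cell '.' (not opp) -> no flip
Dir SE: edge -> no flip
All flips: (3,4) (4,4)

Answer: ......
..BW..
.BBW..
.WBBW.
...WWW
......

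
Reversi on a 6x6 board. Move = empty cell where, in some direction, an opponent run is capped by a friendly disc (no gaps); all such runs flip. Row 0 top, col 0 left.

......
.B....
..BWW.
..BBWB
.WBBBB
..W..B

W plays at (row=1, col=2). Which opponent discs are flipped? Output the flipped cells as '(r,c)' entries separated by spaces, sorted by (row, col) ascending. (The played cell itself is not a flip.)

Dir NW: first cell '.' (not opp) -> no flip
Dir N: first cell '.' (not opp) -> no flip
Dir NE: first cell '.' (not opp) -> no flip
Dir W: opp run (1,1), next='.' -> no flip
Dir E: first cell '.' (not opp) -> no flip
Dir SW: first cell '.' (not opp) -> no flip
Dir S: opp run (2,2) (3,2) (4,2) capped by W -> flip
Dir SE: first cell 'W' (not opp) -> no flip

Answer: (2,2) (3,2) (4,2)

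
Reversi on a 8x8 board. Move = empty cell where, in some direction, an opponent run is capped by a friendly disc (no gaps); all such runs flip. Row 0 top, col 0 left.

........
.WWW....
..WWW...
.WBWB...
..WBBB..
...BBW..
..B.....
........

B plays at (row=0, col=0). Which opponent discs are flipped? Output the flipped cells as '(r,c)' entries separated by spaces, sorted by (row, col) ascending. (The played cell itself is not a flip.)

Answer: (1,1) (2,2) (3,3)

Derivation:
Dir NW: edge -> no flip
Dir N: edge -> no flip
Dir NE: edge -> no flip
Dir W: edge -> no flip
Dir E: first cell '.' (not opp) -> no flip
Dir SW: edge -> no flip
Dir S: first cell '.' (not opp) -> no flip
Dir SE: opp run (1,1) (2,2) (3,3) capped by B -> flip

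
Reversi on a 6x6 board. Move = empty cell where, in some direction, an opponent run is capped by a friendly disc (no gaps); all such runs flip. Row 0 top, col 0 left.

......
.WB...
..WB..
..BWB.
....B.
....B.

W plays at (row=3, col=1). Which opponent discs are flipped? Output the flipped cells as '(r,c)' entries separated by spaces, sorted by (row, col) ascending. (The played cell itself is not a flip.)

Answer: (3,2)

Derivation:
Dir NW: first cell '.' (not opp) -> no flip
Dir N: first cell '.' (not opp) -> no flip
Dir NE: first cell 'W' (not opp) -> no flip
Dir W: first cell '.' (not opp) -> no flip
Dir E: opp run (3,2) capped by W -> flip
Dir SW: first cell '.' (not opp) -> no flip
Dir S: first cell '.' (not opp) -> no flip
Dir SE: first cell '.' (not opp) -> no flip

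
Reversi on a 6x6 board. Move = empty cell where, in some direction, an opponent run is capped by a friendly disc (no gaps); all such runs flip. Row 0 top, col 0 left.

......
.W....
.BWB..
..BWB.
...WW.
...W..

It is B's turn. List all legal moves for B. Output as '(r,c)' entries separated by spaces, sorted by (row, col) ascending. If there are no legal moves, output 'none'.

Answer: (0,1) (1,2) (5,2) (5,4)

Derivation:
(0,0): no bracket -> illegal
(0,1): flips 1 -> legal
(0,2): no bracket -> illegal
(1,0): no bracket -> illegal
(1,2): flips 1 -> legal
(1,3): no bracket -> illegal
(2,0): no bracket -> illegal
(2,4): no bracket -> illegal
(3,1): no bracket -> illegal
(3,5): no bracket -> illegal
(4,2): no bracket -> illegal
(4,5): no bracket -> illegal
(5,2): flips 1 -> legal
(5,4): flips 2 -> legal
(5,5): no bracket -> illegal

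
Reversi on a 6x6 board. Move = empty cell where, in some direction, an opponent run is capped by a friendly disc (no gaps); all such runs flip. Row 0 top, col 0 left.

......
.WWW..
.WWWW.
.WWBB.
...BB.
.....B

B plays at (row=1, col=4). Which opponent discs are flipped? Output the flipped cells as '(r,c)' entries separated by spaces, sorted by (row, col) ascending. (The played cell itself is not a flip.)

Answer: (2,4)

Derivation:
Dir NW: first cell '.' (not opp) -> no flip
Dir N: first cell '.' (not opp) -> no flip
Dir NE: first cell '.' (not opp) -> no flip
Dir W: opp run (1,3) (1,2) (1,1), next='.' -> no flip
Dir E: first cell '.' (not opp) -> no flip
Dir SW: opp run (2,3) (3,2), next='.' -> no flip
Dir S: opp run (2,4) capped by B -> flip
Dir SE: first cell '.' (not opp) -> no flip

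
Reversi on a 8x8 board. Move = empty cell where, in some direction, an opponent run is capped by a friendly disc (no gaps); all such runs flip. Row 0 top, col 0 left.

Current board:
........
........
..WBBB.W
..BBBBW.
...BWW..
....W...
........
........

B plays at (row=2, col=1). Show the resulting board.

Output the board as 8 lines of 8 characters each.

Answer: ........
........
.BBBBB.W
..BBBBW.
...BWW..
....W...
........
........

Derivation:
Place B at (2,1); scan 8 dirs for brackets.
Dir NW: first cell '.' (not opp) -> no flip
Dir N: first cell '.' (not opp) -> no flip
Dir NE: first cell '.' (not opp) -> no flip
Dir W: first cell '.' (not opp) -> no flip
Dir E: opp run (2,2) capped by B -> flip
Dir SW: first cell '.' (not opp) -> no flip
Dir S: first cell '.' (not opp) -> no flip
Dir SE: first cell 'B' (not opp) -> no flip
All flips: (2,2)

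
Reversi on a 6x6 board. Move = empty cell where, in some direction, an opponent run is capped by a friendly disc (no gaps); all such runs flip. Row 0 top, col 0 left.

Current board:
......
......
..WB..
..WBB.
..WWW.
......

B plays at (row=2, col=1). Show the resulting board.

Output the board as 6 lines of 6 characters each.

Answer: ......
......
.BBB..
..WBB.
..WWW.
......

Derivation:
Place B at (2,1); scan 8 dirs for brackets.
Dir NW: first cell '.' (not opp) -> no flip
Dir N: first cell '.' (not opp) -> no flip
Dir NE: first cell '.' (not opp) -> no flip
Dir W: first cell '.' (not opp) -> no flip
Dir E: opp run (2,2) capped by B -> flip
Dir SW: first cell '.' (not opp) -> no flip
Dir S: first cell '.' (not opp) -> no flip
Dir SE: opp run (3,2) (4,3), next='.' -> no flip
All flips: (2,2)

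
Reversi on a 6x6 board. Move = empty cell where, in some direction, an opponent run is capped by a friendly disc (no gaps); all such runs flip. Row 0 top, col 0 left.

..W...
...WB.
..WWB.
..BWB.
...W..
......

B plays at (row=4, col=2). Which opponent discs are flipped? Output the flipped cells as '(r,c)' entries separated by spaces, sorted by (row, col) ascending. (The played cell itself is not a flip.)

Dir NW: first cell '.' (not opp) -> no flip
Dir N: first cell 'B' (not opp) -> no flip
Dir NE: opp run (3,3) capped by B -> flip
Dir W: first cell '.' (not opp) -> no flip
Dir E: opp run (4,3), next='.' -> no flip
Dir SW: first cell '.' (not opp) -> no flip
Dir S: first cell '.' (not opp) -> no flip
Dir SE: first cell '.' (not opp) -> no flip

Answer: (3,3)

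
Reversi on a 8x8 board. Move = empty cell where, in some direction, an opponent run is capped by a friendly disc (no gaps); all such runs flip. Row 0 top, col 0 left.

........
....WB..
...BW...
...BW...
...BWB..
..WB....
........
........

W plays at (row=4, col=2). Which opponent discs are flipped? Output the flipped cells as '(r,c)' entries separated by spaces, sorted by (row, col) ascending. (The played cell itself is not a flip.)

Answer: (3,3) (4,3)

Derivation:
Dir NW: first cell '.' (not opp) -> no flip
Dir N: first cell '.' (not opp) -> no flip
Dir NE: opp run (3,3) capped by W -> flip
Dir W: first cell '.' (not opp) -> no flip
Dir E: opp run (4,3) capped by W -> flip
Dir SW: first cell '.' (not opp) -> no flip
Dir S: first cell 'W' (not opp) -> no flip
Dir SE: opp run (5,3), next='.' -> no flip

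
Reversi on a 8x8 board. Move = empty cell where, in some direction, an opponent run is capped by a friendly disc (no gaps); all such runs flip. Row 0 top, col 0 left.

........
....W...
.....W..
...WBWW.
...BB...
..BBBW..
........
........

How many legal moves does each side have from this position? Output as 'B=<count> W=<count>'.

-- B to move --
(0,3): no bracket -> illegal
(0,4): no bracket -> illegal
(0,5): no bracket -> illegal
(1,3): no bracket -> illegal
(1,5): no bracket -> illegal
(1,6): flips 1 -> legal
(2,2): flips 1 -> legal
(2,3): flips 1 -> legal
(2,4): no bracket -> illegal
(2,6): flips 1 -> legal
(2,7): no bracket -> illegal
(3,2): flips 1 -> legal
(3,7): flips 2 -> legal
(4,2): no bracket -> illegal
(4,5): no bracket -> illegal
(4,6): no bracket -> illegal
(4,7): no bracket -> illegal
(5,6): flips 1 -> legal
(6,4): no bracket -> illegal
(6,5): no bracket -> illegal
(6,6): flips 1 -> legal
B mobility = 8
-- W to move --
(2,3): no bracket -> illegal
(2,4): no bracket -> illegal
(3,2): no bracket -> illegal
(4,1): no bracket -> illegal
(4,2): no bracket -> illegal
(4,5): no bracket -> illegal
(5,1): flips 3 -> legal
(6,1): flips 3 -> legal
(6,2): flips 2 -> legal
(6,3): flips 2 -> legal
(6,4): no bracket -> illegal
(6,5): no bracket -> illegal
W mobility = 4

Answer: B=8 W=4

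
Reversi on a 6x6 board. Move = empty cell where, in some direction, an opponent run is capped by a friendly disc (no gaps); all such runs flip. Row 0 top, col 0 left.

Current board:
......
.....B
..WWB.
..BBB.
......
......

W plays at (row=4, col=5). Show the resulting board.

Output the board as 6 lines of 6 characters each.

Answer: ......
.....B
..WWB.
..BBW.
.....W
......

Derivation:
Place W at (4,5); scan 8 dirs for brackets.
Dir NW: opp run (3,4) capped by W -> flip
Dir N: first cell '.' (not opp) -> no flip
Dir NE: edge -> no flip
Dir W: first cell '.' (not opp) -> no flip
Dir E: edge -> no flip
Dir SW: first cell '.' (not opp) -> no flip
Dir S: first cell '.' (not opp) -> no flip
Dir SE: edge -> no flip
All flips: (3,4)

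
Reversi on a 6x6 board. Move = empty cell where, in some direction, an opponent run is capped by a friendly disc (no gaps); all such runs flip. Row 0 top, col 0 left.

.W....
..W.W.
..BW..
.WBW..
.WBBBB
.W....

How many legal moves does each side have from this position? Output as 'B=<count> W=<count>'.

Answer: B=9 W=6

Derivation:
-- B to move --
(0,0): no bracket -> illegal
(0,2): flips 1 -> legal
(0,3): no bracket -> illegal
(0,4): no bracket -> illegal
(0,5): flips 2 -> legal
(1,0): no bracket -> illegal
(1,1): no bracket -> illegal
(1,3): flips 2 -> legal
(1,5): no bracket -> illegal
(2,0): flips 1 -> legal
(2,1): no bracket -> illegal
(2,4): flips 2 -> legal
(2,5): no bracket -> illegal
(3,0): flips 1 -> legal
(3,4): flips 1 -> legal
(4,0): flips 2 -> legal
(5,0): flips 1 -> legal
(5,2): no bracket -> illegal
B mobility = 9
-- W to move --
(1,1): flips 1 -> legal
(1,3): flips 1 -> legal
(2,1): flips 1 -> legal
(3,4): no bracket -> illegal
(3,5): no bracket -> illegal
(5,2): flips 3 -> legal
(5,3): flips 2 -> legal
(5,4): no bracket -> illegal
(5,5): flips 1 -> legal
W mobility = 6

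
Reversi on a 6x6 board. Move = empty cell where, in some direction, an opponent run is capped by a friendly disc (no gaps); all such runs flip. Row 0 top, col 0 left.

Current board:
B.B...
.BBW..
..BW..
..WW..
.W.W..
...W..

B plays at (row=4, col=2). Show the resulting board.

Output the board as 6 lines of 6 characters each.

Place B at (4,2); scan 8 dirs for brackets.
Dir NW: first cell '.' (not opp) -> no flip
Dir N: opp run (3,2) capped by B -> flip
Dir NE: opp run (3,3), next='.' -> no flip
Dir W: opp run (4,1), next='.' -> no flip
Dir E: opp run (4,3), next='.' -> no flip
Dir SW: first cell '.' (not opp) -> no flip
Dir S: first cell '.' (not opp) -> no flip
Dir SE: opp run (5,3), next=edge -> no flip
All flips: (3,2)

Answer: B.B...
.BBW..
..BW..
..BW..
.WBW..
...W..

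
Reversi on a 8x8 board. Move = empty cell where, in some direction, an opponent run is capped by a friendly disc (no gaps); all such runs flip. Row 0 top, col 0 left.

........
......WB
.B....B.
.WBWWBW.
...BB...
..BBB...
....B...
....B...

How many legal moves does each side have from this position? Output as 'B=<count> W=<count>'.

Answer: B=10 W=4

Derivation:
-- B to move --
(0,5): no bracket -> illegal
(0,6): flips 1 -> legal
(0,7): no bracket -> illegal
(1,5): flips 1 -> legal
(2,0): no bracket -> illegal
(2,2): flips 1 -> legal
(2,3): flips 1 -> legal
(2,4): flips 1 -> legal
(2,5): flips 1 -> legal
(2,7): no bracket -> illegal
(3,0): flips 1 -> legal
(3,7): flips 1 -> legal
(4,0): no bracket -> illegal
(4,1): flips 1 -> legal
(4,2): no bracket -> illegal
(4,5): no bracket -> illegal
(4,6): flips 1 -> legal
(4,7): no bracket -> illegal
B mobility = 10
-- W to move --
(0,6): no bracket -> illegal
(0,7): no bracket -> illegal
(1,0): no bracket -> illegal
(1,1): flips 1 -> legal
(1,2): no bracket -> illegal
(1,5): no bracket -> illegal
(2,0): no bracket -> illegal
(2,2): no bracket -> illegal
(2,3): no bracket -> illegal
(2,4): no bracket -> illegal
(2,5): no bracket -> illegal
(2,7): no bracket -> illegal
(3,0): no bracket -> illegal
(3,7): no bracket -> illegal
(4,1): no bracket -> illegal
(4,2): no bracket -> illegal
(4,5): no bracket -> illegal
(4,6): no bracket -> illegal
(5,1): no bracket -> illegal
(5,5): flips 1 -> legal
(6,1): flips 2 -> legal
(6,2): no bracket -> illegal
(6,3): flips 2 -> legal
(6,5): no bracket -> illegal
(7,3): no bracket -> illegal
(7,5): no bracket -> illegal
W mobility = 4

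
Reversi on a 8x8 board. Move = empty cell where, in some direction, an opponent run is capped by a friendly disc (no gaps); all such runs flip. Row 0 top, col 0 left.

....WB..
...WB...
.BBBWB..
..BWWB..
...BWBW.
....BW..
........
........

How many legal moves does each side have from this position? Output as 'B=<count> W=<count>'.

-- B to move --
(0,2): flips 2 -> legal
(0,3): flips 2 -> legal
(1,2): flips 1 -> legal
(1,5): no bracket -> illegal
(3,6): no bracket -> illegal
(3,7): no bracket -> illegal
(4,2): no bracket -> illegal
(4,7): flips 1 -> legal
(5,3): flips 1 -> legal
(5,6): flips 1 -> legal
(5,7): flips 1 -> legal
(6,4): no bracket -> illegal
(6,5): flips 1 -> legal
(6,6): flips 3 -> legal
B mobility = 9
-- W to move --
(0,3): no bracket -> illegal
(0,6): flips 1 -> legal
(1,0): no bracket -> illegal
(1,1): flips 1 -> legal
(1,2): flips 1 -> legal
(1,5): flips 4 -> legal
(1,6): flips 1 -> legal
(2,0): flips 3 -> legal
(2,6): flips 2 -> legal
(3,0): no bracket -> illegal
(3,1): flips 2 -> legal
(3,6): flips 1 -> legal
(4,1): no bracket -> illegal
(4,2): flips 1 -> legal
(5,2): flips 1 -> legal
(5,3): flips 2 -> legal
(5,6): flips 1 -> legal
(6,3): no bracket -> illegal
(6,4): flips 1 -> legal
(6,5): no bracket -> illegal
W mobility = 14

Answer: B=9 W=14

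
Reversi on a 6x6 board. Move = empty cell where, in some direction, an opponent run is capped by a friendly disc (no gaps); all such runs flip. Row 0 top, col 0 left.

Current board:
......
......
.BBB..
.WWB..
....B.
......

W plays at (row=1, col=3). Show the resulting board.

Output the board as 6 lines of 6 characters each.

Answer: ......
...W..
.BWB..
.WWB..
....B.
......

Derivation:
Place W at (1,3); scan 8 dirs for brackets.
Dir NW: first cell '.' (not opp) -> no flip
Dir N: first cell '.' (not opp) -> no flip
Dir NE: first cell '.' (not opp) -> no flip
Dir W: first cell '.' (not opp) -> no flip
Dir E: first cell '.' (not opp) -> no flip
Dir SW: opp run (2,2) capped by W -> flip
Dir S: opp run (2,3) (3,3), next='.' -> no flip
Dir SE: first cell '.' (not opp) -> no flip
All flips: (2,2)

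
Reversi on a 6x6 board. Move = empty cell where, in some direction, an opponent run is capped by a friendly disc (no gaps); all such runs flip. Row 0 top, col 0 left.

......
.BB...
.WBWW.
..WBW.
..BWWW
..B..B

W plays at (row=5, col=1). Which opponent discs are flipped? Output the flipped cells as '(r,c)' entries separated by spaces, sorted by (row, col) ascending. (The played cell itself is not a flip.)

Answer: (3,3) (4,2)

Derivation:
Dir NW: first cell '.' (not opp) -> no flip
Dir N: first cell '.' (not opp) -> no flip
Dir NE: opp run (4,2) (3,3) capped by W -> flip
Dir W: first cell '.' (not opp) -> no flip
Dir E: opp run (5,2), next='.' -> no flip
Dir SW: edge -> no flip
Dir S: edge -> no flip
Dir SE: edge -> no flip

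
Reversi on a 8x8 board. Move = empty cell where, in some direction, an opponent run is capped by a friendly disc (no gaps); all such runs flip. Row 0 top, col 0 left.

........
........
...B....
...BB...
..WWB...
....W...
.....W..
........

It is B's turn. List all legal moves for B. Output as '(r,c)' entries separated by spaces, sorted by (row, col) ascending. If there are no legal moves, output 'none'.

(3,1): no bracket -> illegal
(3,2): no bracket -> illegal
(4,1): flips 2 -> legal
(4,5): no bracket -> illegal
(5,1): flips 1 -> legal
(5,2): flips 1 -> legal
(5,3): flips 1 -> legal
(5,5): no bracket -> illegal
(5,6): no bracket -> illegal
(6,3): no bracket -> illegal
(6,4): flips 1 -> legal
(6,6): no bracket -> illegal
(7,4): no bracket -> illegal
(7,5): no bracket -> illegal
(7,6): no bracket -> illegal

Answer: (4,1) (5,1) (5,2) (5,3) (6,4)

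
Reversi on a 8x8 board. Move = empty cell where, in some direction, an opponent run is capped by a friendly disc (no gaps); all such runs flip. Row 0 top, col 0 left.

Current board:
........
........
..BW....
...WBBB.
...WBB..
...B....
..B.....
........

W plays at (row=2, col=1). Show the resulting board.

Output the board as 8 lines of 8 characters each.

Place W at (2,1); scan 8 dirs for brackets.
Dir NW: first cell '.' (not opp) -> no flip
Dir N: first cell '.' (not opp) -> no flip
Dir NE: first cell '.' (not opp) -> no flip
Dir W: first cell '.' (not opp) -> no flip
Dir E: opp run (2,2) capped by W -> flip
Dir SW: first cell '.' (not opp) -> no flip
Dir S: first cell '.' (not opp) -> no flip
Dir SE: first cell '.' (not opp) -> no flip
All flips: (2,2)

Answer: ........
........
.WWW....
...WBBB.
...WBB..
...B....
..B.....
........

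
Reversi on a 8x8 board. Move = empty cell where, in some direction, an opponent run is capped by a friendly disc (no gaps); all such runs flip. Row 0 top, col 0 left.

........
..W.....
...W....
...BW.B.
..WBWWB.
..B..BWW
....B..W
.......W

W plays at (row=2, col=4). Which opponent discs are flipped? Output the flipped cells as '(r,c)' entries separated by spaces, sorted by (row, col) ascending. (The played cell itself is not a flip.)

Answer: (3,3)

Derivation:
Dir NW: first cell '.' (not opp) -> no flip
Dir N: first cell '.' (not opp) -> no flip
Dir NE: first cell '.' (not opp) -> no flip
Dir W: first cell 'W' (not opp) -> no flip
Dir E: first cell '.' (not opp) -> no flip
Dir SW: opp run (3,3) capped by W -> flip
Dir S: first cell 'W' (not opp) -> no flip
Dir SE: first cell '.' (not opp) -> no flip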